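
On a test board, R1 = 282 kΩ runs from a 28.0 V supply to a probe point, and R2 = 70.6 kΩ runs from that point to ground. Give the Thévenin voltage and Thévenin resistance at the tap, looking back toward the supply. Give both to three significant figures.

V_th is the open-circuit tap voltage: 28.0 × 70.6/(282 + 70.6) = 5.61 V.
With the supply zeroed, R1 and R2 appear in parallel from the tap: R_th = R1‖R2 = (282 × 70.6)/352.6 = 56.5 kΩ.

V_th = 5.61 V, R_th = 56.5 kΩ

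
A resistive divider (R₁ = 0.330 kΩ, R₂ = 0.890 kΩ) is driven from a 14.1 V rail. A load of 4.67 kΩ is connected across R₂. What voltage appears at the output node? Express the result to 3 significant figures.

V_out ≈ 9.78 V

The load sits in parallel with R₂: R₂‖R_L = (890 × 4670) / (890 + 4670) = 747.5 Ω.
V_out = 14.1 × 747.5 / (330 + 747.5) = 14.1 × 747.5/1078 = 9.78 V.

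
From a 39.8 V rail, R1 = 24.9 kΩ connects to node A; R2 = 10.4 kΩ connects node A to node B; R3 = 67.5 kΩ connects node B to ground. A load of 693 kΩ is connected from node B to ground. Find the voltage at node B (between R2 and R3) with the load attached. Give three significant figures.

At node B, R3 is in parallel with the load: R3‖R_L = 61.51 kΩ.
Below node A the resistance is R2 + (R3‖R_L) = 71.91 kΩ, so V_A = 39.8 × 71.91/96.81 = 29.56 V.
Then V_B = V_A × (R3‖R_L)/(R2 + R3‖R_L) = 29.56 × 61.51/71.91 = 25.3 V.

V ≈ 25.3 V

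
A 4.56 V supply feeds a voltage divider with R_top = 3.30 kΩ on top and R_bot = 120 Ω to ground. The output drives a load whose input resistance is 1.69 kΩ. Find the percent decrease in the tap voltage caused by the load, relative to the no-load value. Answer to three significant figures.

6.41 %

The divider's output (Thévenin) resistance is R_top‖R_bot = 115.8 Ω.
Fractional drop under load = R_th/(R_th + R_L) = 115.8 / (115.8 + 1690) = 0.06412.
So the output falls by 6.41 %.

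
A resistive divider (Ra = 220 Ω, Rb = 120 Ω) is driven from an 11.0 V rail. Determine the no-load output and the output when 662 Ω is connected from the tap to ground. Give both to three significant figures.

Unloaded: 3.88 V; loaded: 3.47 V

Open-circuit: V = 11.0 × 120/(220 + 120) = 3.88 V.
With the load, Rb becomes Rb‖R_L = 101.6 Ω, so V = 11.0 × 101.6/321.6 = 3.47 V.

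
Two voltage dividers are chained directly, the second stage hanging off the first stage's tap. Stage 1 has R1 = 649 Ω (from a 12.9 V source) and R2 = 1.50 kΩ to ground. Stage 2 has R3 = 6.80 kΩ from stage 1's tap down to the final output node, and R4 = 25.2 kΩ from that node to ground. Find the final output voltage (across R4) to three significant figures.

Stage 2 presents R3+R4 = 32000 Ω as a load on stage 1's tap.
Stage 1's lower leg becomes R2‖(R3+R4) = 1433 Ω, so V_mid = 12.9 × 1433/2082 = 8.879 V.
Stage 2 is itself unloaded: V_out = V_mid × R4/(R3+R4) = 8.879 × 25200/32000 = 6.99 V.

V_out ≈ 6.99 V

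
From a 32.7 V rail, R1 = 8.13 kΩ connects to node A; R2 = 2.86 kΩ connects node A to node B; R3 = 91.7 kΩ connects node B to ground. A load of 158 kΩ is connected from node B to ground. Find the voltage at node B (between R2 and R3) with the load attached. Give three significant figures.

V ≈ 27.5 V

At node B, R3 is in parallel with the load: R3‖R_L = 58.02 kΩ.
Below node A the resistance is R2 + (R3‖R_L) = 60.88 kΩ, so V_A = 32.7 × 60.88/69.01 = 28.85 V.
Then V_B = V_A × (R3‖R_L)/(R2 + R3‖R_L) = 28.85 × 58.02/60.88 = 27.5 V.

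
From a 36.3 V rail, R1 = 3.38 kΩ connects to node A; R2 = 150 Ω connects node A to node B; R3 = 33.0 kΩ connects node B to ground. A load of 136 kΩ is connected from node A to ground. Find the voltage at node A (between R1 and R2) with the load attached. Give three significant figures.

V ≈ 32.2 V

Below node A the series string R2+R3 = 33150 Ω sits in parallel with the 136000 Ω load: 26650 Ω.
V_A = 36.3 × 26650/(3380 + 26650) = 32.2 V.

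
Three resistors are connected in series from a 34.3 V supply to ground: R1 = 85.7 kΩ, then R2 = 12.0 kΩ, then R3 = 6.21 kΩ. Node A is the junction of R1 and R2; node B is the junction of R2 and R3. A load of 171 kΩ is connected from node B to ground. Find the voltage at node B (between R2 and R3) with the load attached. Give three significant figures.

At node B, R3 is in parallel with the load: R3‖R_L = 5.992 kΩ.
Below node A the resistance is R2 + (R3‖R_L) = 17.99 kΩ, so V_A = 34.3 × 17.99/103.7 = 5.952 V.
Then V_B = V_A × (R3‖R_L)/(R2 + R3‖R_L) = 5.952 × 5.992/17.99 = 1.98 V.

V ≈ 1.98 V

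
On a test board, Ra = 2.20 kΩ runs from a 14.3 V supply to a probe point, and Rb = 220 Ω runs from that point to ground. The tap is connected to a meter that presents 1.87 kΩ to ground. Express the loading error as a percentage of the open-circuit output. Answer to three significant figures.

9.66 %

Unloaded V = 14.3 × 220/2420 = 1.3000 V.
Loaded: Rb‖R_L = 196.8 Ω, giving V = 14.3 × 196.8/2397 = 1.1744 V.
Drop = (1.3000 − 1.1744) / 1.3000 = 9.66 %.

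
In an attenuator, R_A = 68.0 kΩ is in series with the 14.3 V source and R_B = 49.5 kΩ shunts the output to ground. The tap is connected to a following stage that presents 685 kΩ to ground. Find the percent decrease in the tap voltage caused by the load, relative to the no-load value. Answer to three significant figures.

The divider's output (Thévenin) resistance is R_A‖R_B = 28.65 kΩ.
Fractional drop under load = R_th/(R_th + R_L) = 28.65 / (28.65 + 685) = 0.04014.
So the output falls by 4.01 %.

4.01 %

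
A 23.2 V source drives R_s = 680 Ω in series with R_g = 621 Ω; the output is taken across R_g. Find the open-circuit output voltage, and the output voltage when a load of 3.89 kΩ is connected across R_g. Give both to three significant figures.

Unloaded: 11.1 V; loaded: 10.2 V

Open-circuit: V = 23.2 × 621/(680 + 621) = 11.1 V.
With the load, R_g becomes R_g‖R_L = 535.5 Ω, so V = 23.2 × 535.5/1216 = 10.2 V.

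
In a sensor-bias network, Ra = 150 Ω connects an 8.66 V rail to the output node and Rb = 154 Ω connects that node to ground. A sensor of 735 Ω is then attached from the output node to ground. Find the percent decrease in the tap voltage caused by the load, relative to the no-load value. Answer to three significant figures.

Unloaded V = 8.66 × 154/304.0 = 4.3870 V.
Loaded: Rb‖R_L = 127.3 Ω, giving V = 8.66 × 127.3/277.3 = 3.9759 V.
Drop = (4.3870 − 3.9759) / 4.3870 = 9.37 %.

9.37 %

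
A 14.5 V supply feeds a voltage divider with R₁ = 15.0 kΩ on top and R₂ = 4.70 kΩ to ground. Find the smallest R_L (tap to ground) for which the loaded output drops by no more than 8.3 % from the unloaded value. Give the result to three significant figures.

R_L(min) ≈ 39.5 kΩ

Output resistance R_th = R₁‖R₂ = (15.0 × 4.70)/19.70 = 3.579 kΩ.
The fractional drop is R_th/(R_th + R_L); requiring this ≤ 0.0830 gives R_L ≥ R_th(1/0.0830 − 1) = 3.579 × 11.05 = 39.5 kΩ.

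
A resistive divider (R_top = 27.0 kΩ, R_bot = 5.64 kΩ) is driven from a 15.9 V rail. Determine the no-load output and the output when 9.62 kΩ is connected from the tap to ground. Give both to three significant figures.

Open-circuit: V = 15.9 × 5.64/(27.0 + 5.64) = 2.75 V.
With the load, R_bot becomes R_bot‖R_L = 3.555 kΩ, so V = 15.9 × 3.555/30.56 = 1.85 V.

Unloaded: 2.75 V; loaded: 1.85 V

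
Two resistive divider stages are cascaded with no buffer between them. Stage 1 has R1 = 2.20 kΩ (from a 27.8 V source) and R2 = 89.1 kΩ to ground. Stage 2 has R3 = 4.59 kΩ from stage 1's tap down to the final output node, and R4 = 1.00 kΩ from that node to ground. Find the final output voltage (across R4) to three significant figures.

Stage 2 presents R3+R4 = 5.590 kΩ as a load on stage 1's tap.
Stage 1's lower leg becomes R2‖(R3+R4) = 5.260 kΩ, so V_mid = 27.8 × 5.260/7.460 = 19.60 V.
Stage 2 is itself unloaded: V_out = V_mid × R4/(R3+R4) = 19.60 × 1.00/5.590 = 3.51 V.

V_out ≈ 3.51 V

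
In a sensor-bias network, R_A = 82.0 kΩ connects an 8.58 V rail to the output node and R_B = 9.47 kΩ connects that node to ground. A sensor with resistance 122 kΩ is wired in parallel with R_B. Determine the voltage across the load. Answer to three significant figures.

V_out ≈ 0.831 V

The load sits in parallel with R_B: R_B‖R_L = (9.47 × 122) / (9.47 + 122) = 8.788 kΩ.
V_out = 8.58 × 8.788 / (82.0 + 8.788) = 8.58 × 8.788/90.79 = 0.831 V.
(Unloaded it would have been 0.888 V.)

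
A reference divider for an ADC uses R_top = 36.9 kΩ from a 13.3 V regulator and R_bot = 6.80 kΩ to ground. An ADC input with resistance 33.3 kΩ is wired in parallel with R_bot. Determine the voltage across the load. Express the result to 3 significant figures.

V_out ≈ 1.77 V

The load sits in parallel with R_bot: R_bot‖R_L = (6.80 × 33.3) / (6.80 + 33.3) = 5.647 kΩ.
V_out = 13.3 × 5.647 / (36.9 + 5.647) = 13.3 × 5.647/42.55 = 1.77 V.
(Unloaded it would have been 2.07 V.)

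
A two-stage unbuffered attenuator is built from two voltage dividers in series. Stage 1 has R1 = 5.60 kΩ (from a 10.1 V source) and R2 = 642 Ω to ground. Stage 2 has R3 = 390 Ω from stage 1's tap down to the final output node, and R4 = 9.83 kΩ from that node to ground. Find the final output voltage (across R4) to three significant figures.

Stage 2 presents R3+R4 = 10220 Ω as a load on stage 1's tap.
Stage 1's lower leg becomes R2‖(R3+R4) = 604.1 Ω, so V_mid = 10.1 × 604.1/6204 = 0.9834 V.
Stage 2 is itself unloaded: V_out = V_mid × R4/(R3+R4) = 0.9834 × 9830/10220 = 0.946 V.

V_out ≈ 0.946 V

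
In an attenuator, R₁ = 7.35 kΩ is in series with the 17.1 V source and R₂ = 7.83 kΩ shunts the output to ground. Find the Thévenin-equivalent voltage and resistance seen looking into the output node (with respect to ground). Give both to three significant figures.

V_th = 8.82 V, R_th = 3.79 kΩ

V_th is the open-circuit tap voltage: 17.1 × 7.83/(7.35 + 7.83) = 8.82 V.
With the supply zeroed, R₁ and R₂ appear in parallel from the tap: R_th = R₁‖R₂ = (7.35 × 7.83)/15.18 = 3.79 kΩ.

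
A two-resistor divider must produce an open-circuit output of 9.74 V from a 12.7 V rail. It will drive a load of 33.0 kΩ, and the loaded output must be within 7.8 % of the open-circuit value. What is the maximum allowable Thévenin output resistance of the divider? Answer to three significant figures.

R_th ≤ 2.79 kΩ

Loading drop = R_th/(R_th + R_L) ≤ 0.0780, so R_th ≤ R_L · ε/(1−ε) = 33.0 kΩ × 0.0780/0.9220 = 2.79 kΩ.
(Any R1, R2 with R2/(R1+R2) = 0.767 and R1‖R2 ≤ 2.79 kΩ will meet the spec.)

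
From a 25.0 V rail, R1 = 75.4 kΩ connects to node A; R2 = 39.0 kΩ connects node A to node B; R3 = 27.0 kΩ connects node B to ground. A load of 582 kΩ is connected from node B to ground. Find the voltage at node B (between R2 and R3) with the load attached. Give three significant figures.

At node B, R3 is in parallel with the load: R3‖R_L = 25.80 kΩ.
Below node A the resistance is R2 + (R3‖R_L) = 64.80 kΩ, so V_A = 25.0 × 64.80/140.2 = 11.56 V.
Then V_B = V_A × (R3‖R_L)/(R2 + R3‖R_L) = 11.56 × 25.80/64.80 = 4.60 V.

V ≈ 4.60 V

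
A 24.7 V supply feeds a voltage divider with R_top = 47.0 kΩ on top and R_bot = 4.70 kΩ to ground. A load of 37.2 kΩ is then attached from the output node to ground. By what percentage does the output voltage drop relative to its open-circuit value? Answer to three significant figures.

The divider's output (Thévenin) resistance is R_top‖R_bot = 4.273 kΩ.
Fractional drop under load = R_th/(R_th + R_L) = 4.273 / (4.273 + 37.2) = 0.1030.
So the output falls by 10.3 %.

10.3 %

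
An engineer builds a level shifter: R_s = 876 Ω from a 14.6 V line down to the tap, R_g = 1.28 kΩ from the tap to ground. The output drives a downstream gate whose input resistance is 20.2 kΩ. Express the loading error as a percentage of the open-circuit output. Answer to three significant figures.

2.51 %

The divider's output (Thévenin) resistance is R_s‖R_g = 520.1 Ω.
Fractional drop under load = R_th/(R_th + R_L) = 520.1 / (520.1 + 20200) = 0.02510.
So the output falls by 2.51 %.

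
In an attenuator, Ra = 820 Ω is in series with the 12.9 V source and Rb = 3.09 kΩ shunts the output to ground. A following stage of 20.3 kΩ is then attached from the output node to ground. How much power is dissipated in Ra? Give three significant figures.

Total resistance from the source is Ra + (Rb‖R_L) = 3502 Ω, so I = 12.9/3502 Ω = 3.684 mA.
P = I²·Ra = (3.684 mA)² × 820 Ω = 11.1 mW.

P ≈ 11.1 mW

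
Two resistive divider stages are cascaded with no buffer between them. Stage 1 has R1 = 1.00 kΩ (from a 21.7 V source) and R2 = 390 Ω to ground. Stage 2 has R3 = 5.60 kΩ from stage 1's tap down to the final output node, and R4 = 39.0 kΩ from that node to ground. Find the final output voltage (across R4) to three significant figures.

Stage 2 presents R3+R4 = 44600 Ω as a load on stage 1's tap.
Stage 1's lower leg becomes R2‖(R3+R4) = 386.6 Ω, so V_mid = 21.7 × 386.6/1387 = 6.050 V.
Stage 2 is itself unloaded: V_out = V_mid × R4/(R3+R4) = 6.050 × 39000/44600 = 5.29 V.

V_out ≈ 5.29 V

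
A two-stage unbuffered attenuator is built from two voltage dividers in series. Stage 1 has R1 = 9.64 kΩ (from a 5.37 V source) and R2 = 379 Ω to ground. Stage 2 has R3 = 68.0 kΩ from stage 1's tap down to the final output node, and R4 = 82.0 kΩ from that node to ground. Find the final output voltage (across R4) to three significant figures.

V_out ≈ 0.111 V

Stage 2 presents R3+R4 = 150000 Ω as a load on stage 1's tap.
Stage 1's lower leg becomes R2‖(R3+R4) = 378.0 Ω, so V_mid = 5.37 × 378.0/10020 = 0.2026 V.
Stage 2 is itself unloaded: V_out = V_mid × R4/(R3+R4) = 0.2026 × 82000/150000 = 0.111 V.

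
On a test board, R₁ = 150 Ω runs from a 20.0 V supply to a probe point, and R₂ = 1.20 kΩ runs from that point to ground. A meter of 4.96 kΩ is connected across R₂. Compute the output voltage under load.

The load sits in parallel with R₂: R₂‖R_L = (1200 × 4960) / (1200 + 4960) = 966.2 Ω.
V_out = 20.0 × 966.2 / (150 + 966.2) = 20.0 × 966.2/1116 = 17.3 V.

V_out ≈ 17.3 V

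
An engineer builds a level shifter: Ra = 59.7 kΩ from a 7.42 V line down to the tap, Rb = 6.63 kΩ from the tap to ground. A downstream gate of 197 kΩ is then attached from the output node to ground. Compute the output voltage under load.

V_out ≈ 0.720 V

The load sits in parallel with Rb: Rb‖R_L = (6.63 × 197) / (6.63 + 197) = 6.414 kΩ.
V_out = 7.42 × 6.414 / (59.7 + 6.414) = 7.42 × 6.414/66.11 = 0.720 V.
(Unloaded it would have been 0.742 V.)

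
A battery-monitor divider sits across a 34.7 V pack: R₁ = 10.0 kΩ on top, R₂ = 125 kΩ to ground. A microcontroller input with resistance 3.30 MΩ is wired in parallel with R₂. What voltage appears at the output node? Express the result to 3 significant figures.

The load sits in parallel with R₂: R₂‖R_L = (125 × 3300) / (125 + 3300) = 120.4 kΩ.
V_out = 34.7 × 120.4 / (10.0 + 120.4) = 34.7 × 120.4/130.4 = 32.0 V.

V_out ≈ 32.0 V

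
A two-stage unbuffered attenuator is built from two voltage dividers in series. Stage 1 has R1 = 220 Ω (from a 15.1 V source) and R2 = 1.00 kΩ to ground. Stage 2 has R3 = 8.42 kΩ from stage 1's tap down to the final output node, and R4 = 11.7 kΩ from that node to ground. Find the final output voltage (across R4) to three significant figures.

Stage 2 presents R3+R4 = 20120 Ω as a load on stage 1's tap.
Stage 1's lower leg becomes R2‖(R3+R4) = 952.7 Ω, so V_mid = 15.1 × 952.7/1173 = 12.27 V.
Stage 2 is itself unloaded: V_out = V_mid × R4/(R3+R4) = 12.27 × 11700/20120 = 7.13 V.

V_out ≈ 7.13 V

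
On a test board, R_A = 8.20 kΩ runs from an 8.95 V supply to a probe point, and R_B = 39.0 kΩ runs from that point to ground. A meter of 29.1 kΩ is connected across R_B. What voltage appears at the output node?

V_out ≈ 6.00 V

The load sits in parallel with R_B: R_B‖R_L = (39.0 × 29.1) / (39.0 + 29.1) = 16.67 kΩ.
V_out = 8.95 × 16.67 / (8.20 + 16.67) = 8.95 × 16.67/24.87 = 6.00 V.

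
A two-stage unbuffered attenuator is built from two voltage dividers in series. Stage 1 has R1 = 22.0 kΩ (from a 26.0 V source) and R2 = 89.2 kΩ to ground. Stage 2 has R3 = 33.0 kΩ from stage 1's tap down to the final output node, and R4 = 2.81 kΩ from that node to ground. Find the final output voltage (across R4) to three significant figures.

Stage 2 presents R3+R4 = 35.81 kΩ as a load on stage 1's tap.
Stage 1's lower leg becomes R2‖(R3+R4) = 25.55 kΩ, so V_mid = 26.0 × 25.55/47.55 = 13.97 V.
Stage 2 is itself unloaded: V_out = V_mid × R4/(R3+R4) = 13.97 × 2.81/35.81 = 1.10 V.

V_out ≈ 1.10 V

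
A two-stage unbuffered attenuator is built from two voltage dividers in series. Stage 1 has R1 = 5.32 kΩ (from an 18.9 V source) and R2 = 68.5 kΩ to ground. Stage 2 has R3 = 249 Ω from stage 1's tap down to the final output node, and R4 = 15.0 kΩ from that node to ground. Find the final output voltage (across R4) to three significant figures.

Stage 2 presents R3+R4 = 15250 Ω as a load on stage 1's tap.
Stage 1's lower leg becomes R2‖(R3+R4) = 12470 Ω, so V_mid = 18.9 × 12470/17790 = 13.25 V.
Stage 2 is itself unloaded: V_out = V_mid × R4/(R3+R4) = 13.25 × 15000/15250 = 13.0 V.

V_out ≈ 13.0 V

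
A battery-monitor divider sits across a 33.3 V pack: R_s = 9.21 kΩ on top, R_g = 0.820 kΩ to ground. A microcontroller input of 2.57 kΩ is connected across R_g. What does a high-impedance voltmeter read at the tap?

V_out ≈ 2.11 V

The load sits in parallel with R_g: R_g‖R_L = (820 × 2570) / (820 + 2570) = 621.7 Ω.
V_out = 33.3 × 621.7 / (9210 + 621.7) = 33.3 × 621.7/9832 = 2.11 V.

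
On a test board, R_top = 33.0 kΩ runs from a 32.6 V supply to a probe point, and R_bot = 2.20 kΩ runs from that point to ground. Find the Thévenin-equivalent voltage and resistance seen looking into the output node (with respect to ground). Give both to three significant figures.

V_th is the open-circuit tap voltage: 32.6 × 2.20/(33.0 + 2.20) = 2.04 V.
With the supply zeroed, R_top and R_bot appear in parallel from the tap: R_th = R_top‖R_bot = (33.0 × 2.20)/35.20 = 2.06 kΩ.

V_th = 2.04 V, R_th = 2.06 kΩ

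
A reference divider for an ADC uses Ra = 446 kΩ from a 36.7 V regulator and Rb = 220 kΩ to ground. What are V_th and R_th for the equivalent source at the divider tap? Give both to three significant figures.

V_th is the open-circuit tap voltage: 36.7 × 220/(446 + 220) = 12.1 V.
With the supply zeroed, Ra and Rb appear in parallel from the tap: R_th = Ra‖Rb = (446 × 220)/666.0 = 147 kΩ.

V_th = 12.1 V, R_th = 147 kΩ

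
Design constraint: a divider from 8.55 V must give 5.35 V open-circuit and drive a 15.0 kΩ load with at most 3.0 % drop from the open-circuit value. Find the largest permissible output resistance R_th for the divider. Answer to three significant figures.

R_th ≤ 464 Ω

Loading drop = R_th/(R_th + R_L) ≤ 0.0300, so R_th ≤ R_L · ε/(1−ε) = 15.0 kΩ × 0.0300/0.9700 = 464 Ω.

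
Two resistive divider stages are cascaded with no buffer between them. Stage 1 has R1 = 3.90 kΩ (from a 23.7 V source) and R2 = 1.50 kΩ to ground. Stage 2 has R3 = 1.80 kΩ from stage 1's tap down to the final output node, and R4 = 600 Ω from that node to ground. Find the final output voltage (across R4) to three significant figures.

V_out ≈ 1.13 V

Stage 2 presents R3+R4 = 2400 Ω as a load on stage 1's tap.
Stage 1's lower leg becomes R2‖(R3+R4) = 923.1 Ω, so V_mid = 23.7 × 923.1/4823 = 4.536 V.
Stage 2 is itself unloaded: V_out = V_mid × R4/(R3+R4) = 4.536 × 600/2400 = 1.13 V.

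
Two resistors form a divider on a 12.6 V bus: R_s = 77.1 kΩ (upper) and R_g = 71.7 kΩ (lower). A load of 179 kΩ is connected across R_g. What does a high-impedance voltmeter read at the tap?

The load sits in parallel with R_g: R_g‖R_L = (71.7 × 179) / (71.7 + 179) = 51.19 kΩ.
V_out = 12.6 × 51.19 / (77.1 + 51.19) = 12.6 × 51.19/128.3 = 5.03 V.

V_out ≈ 5.03 V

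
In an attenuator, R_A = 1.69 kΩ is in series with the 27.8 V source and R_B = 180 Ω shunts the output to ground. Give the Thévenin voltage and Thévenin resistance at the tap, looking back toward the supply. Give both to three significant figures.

V_th = 2.68 V, R_th = 163 Ω

V_th is the open-circuit tap voltage: 27.8 × 180/(1690 + 180) = 2.68 V.
With the supply zeroed, R_A and R_B appear in parallel from the tap: R_th = R_A‖R_B = (1690 × 180)/1870 = 163 Ω.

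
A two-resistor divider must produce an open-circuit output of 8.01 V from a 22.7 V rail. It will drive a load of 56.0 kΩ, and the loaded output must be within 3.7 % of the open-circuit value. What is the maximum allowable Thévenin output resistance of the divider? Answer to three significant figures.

R_th ≤ 2.15 kΩ

Loading drop = R_th/(R_th + R_L) ≤ 0.0370, so R_th ≤ R_L · ε/(1−ε) = 56.0 kΩ × 0.0370/0.9630 = 2.15 kΩ.
(Any R1, R2 with R2/(R1+R2) = 0.353 and R1‖R2 ≤ 2.15 kΩ will meet the spec.)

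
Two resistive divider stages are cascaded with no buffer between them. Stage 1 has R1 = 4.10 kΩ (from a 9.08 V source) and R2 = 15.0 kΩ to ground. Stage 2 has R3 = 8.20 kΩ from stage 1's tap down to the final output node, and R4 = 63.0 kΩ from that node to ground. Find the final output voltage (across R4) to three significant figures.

V_out ≈ 6.04 V

Stage 2 presents R3+R4 = 71.20 kΩ as a load on stage 1's tap.
Stage 1's lower leg becomes R2‖(R3+R4) = 12.39 kΩ, so V_mid = 9.08 × 12.39/16.49 = 6.822 V.
Stage 2 is itself unloaded: V_out = V_mid × R4/(R3+R4) = 6.822 × 63.0/71.20 = 6.04 V.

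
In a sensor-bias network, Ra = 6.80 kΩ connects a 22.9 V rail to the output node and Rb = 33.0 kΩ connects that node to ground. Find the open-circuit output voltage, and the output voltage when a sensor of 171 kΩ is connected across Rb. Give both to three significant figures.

Open-circuit: V = 22.9 × 33.0/(6.80 + 33.0) = 19.0 V.
With the load, Rb becomes Rb‖R_L = 27.66 kΩ, so V = 22.9 × 27.66/34.46 = 18.4 V.

Unloaded: 19.0 V; loaded: 18.4 V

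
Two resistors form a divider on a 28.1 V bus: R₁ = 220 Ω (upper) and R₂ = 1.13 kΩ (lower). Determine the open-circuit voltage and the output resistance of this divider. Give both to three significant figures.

V_th = 23.5 V, R_th = 184 Ω

V_th is the open-circuit tap voltage: 28.1 × 1130/(220 + 1130) = 23.5 V.
With the supply zeroed, R₁ and R₂ appear in parallel from the tap: R_th = R₁‖R₂ = (220 × 1130)/1350 = 184 Ω.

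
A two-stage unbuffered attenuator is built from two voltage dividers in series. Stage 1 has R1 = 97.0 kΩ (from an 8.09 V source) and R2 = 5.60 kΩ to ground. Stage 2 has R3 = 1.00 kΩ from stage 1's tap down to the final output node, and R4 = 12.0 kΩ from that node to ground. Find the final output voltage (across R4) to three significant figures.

V_out ≈ 0.290 V

Stage 2 presents R3+R4 = 13.00 kΩ as a load on stage 1's tap.
Stage 1's lower leg becomes R2‖(R3+R4) = 3.914 kΩ, so V_mid = 8.09 × 3.914/100.9 = 0.3138 V.
Stage 2 is itself unloaded: V_out = V_mid × R4/(R3+R4) = 0.3138 × 12.0/13.00 = 0.290 V.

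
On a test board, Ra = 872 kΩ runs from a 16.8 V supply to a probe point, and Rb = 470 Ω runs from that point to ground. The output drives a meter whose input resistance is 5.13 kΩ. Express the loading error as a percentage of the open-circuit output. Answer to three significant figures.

Unloaded V = 16.8 × 470/872500 = 0.0090502 V.
Loaded: Rb‖R_L = 430.6 Ω, giving V = 16.8 × 430.6/872400 = 0.0082910 V.
Drop = (0.0090502 − 0.0082910) / 0.0090502 = 8.39 %.

8.39 %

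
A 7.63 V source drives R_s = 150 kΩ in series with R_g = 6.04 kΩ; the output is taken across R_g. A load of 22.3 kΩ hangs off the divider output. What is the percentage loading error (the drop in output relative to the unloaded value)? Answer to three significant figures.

20.7 %

The divider's output (Thévenin) resistance is R_s‖R_g = 5.806 kΩ.
Fractional drop under load = R_th/(R_th + R_L) = 5.806 / (5.806 + 22.3) = 0.2066.
So the output falls by 20.7 %.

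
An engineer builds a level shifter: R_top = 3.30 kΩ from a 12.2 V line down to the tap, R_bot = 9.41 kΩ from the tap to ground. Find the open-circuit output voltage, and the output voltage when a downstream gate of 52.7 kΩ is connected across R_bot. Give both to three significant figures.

Unloaded: 9.03 V; loaded: 8.63 V

Open-circuit: V = 12.2 × 9.41/(3.30 + 9.41) = 9.03 V.
With the load, R_bot becomes R_bot‖R_L = 7.984 kΩ, so V = 12.2 × 7.984/11.28 = 8.63 V.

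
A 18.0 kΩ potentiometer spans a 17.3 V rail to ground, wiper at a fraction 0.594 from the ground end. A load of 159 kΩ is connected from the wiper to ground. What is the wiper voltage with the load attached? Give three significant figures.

The wiper splits the pot into (1−α)R = 7.308 kΩ above and αR = 10.69 kΩ below.
Lower section ‖ load = 10.02 kΩ.
V_wiper = 17.3 × 10.02/(7.308 + 10.02) = 10.0 V.

V ≈ 10.0 V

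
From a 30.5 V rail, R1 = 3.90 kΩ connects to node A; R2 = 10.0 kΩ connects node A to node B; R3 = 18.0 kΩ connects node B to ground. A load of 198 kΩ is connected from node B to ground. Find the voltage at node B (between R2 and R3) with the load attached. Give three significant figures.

At node B, R3 is in parallel with the load: R3‖R_L = 16.50 kΩ.
Below node A the resistance is R2 + (R3‖R_L) = 26.50 kΩ, so V_A = 30.5 × 26.50/30.40 = 26.59 V.
Then V_B = V_A × (R3‖R_L)/(R2 + R3‖R_L) = 26.59 × 16.50/26.50 = 16.6 V.

V ≈ 16.6 V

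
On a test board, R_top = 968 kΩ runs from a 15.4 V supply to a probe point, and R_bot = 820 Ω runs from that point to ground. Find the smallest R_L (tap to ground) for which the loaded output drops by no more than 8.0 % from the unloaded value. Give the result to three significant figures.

R_L(min) ≈ 9.42 kΩ

Output resistance R_th = R_top‖R_bot = (968000 × 820)/968800 = 819.3 Ω.
The fractional drop is R_th/(R_th + R_L); requiring this ≤ 0.0800 gives R_L ≥ R_th(1/0.0800 − 1) = 819.3 × 11.50 = 9.42 kΩ.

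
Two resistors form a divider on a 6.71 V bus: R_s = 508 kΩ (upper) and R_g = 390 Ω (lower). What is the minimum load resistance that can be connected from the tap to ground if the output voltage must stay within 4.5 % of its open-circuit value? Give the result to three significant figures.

R_L(min) ≈ 8.27 kΩ

Output resistance R_th = R_s‖R_g = (508000 × 390)/508400 = 389.7 Ω.
The fractional drop is R_th/(R_th + R_L); requiring this ≤ 0.0450 gives R_L ≥ R_th(1/0.0450 − 1) = 389.7 × 21.22 = 8.27 kΩ.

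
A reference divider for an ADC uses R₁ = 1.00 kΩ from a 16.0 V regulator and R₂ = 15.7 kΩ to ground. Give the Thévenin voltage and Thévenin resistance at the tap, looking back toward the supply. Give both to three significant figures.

V_th is the open-circuit tap voltage: 16.0 × 15.7/(1.00 + 15.7) = 15.0 V.
With the supply zeroed, R₁ and R₂ appear in parallel from the tap: R_th = R₁‖R₂ = (1.00 × 15.7)/16.70 = 940 Ω.

V_th = 15.0 V, R_th = 940 Ω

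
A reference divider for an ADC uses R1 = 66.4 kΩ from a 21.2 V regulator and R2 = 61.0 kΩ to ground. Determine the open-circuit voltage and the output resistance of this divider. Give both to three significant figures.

V_th = 10.2 V, R_th = 31.8 kΩ

V_th is the open-circuit tap voltage: 21.2 × 61.0/(66.4 + 61.0) = 10.2 V.
With the supply zeroed, R1 and R2 appear in parallel from the tap: R_th = R1‖R2 = (66.4 × 61.0)/127.4 = 31.8 kΩ.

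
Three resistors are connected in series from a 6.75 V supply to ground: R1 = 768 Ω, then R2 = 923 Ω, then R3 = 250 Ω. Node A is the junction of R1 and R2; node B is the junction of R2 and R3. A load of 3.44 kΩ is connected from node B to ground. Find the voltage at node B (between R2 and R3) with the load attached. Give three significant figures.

At node B, R3 is in parallel with the load: R3‖R_L = 233.1 Ω.
Below node A the resistance is R2 + (R3‖R_L) = 1156 Ω, so V_A = 6.75 × 1156/1924 = 4.056 V.
Then V_B = V_A × (R3‖R_L)/(R2 + R3‖R_L) = 4.056 × 233.1/1156 = 0.818 V.

V ≈ 0.818 V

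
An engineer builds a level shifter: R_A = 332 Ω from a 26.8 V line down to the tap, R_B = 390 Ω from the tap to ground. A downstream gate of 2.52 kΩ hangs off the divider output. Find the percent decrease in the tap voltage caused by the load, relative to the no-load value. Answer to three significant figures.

The divider's output (Thévenin) resistance is R_A‖R_B = 179.3 Ω.
Fractional drop under load = R_th/(R_th + R_L) = 179.3 / (179.3 + 2520) = 0.06644.
So the output falls by 6.64 %.

6.64 %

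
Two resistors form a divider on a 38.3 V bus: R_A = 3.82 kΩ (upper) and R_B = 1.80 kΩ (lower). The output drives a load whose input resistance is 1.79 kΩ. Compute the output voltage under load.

The load sits in parallel with R_B: R_B‖R_L = (1.80 × 1.79) / (1.80 + 1.79) = 0.8975 kΩ.
V_out = 38.3 × 0.8975 / (3.82 + 0.8975) = 38.3 × 0.8975/4.717 = 7.29 V.
(Unloaded it would have been 12.3 V.)

V_out ≈ 7.29 V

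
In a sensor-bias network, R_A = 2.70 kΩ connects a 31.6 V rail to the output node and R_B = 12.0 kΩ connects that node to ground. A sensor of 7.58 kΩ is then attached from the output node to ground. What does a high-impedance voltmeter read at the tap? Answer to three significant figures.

The load sits in parallel with R_B: R_B‖R_L = (12.0 × 7.58) / (12.0 + 7.58) = 4.646 kΩ.
V_out = 31.6 × 4.646 / (2.70 + 4.646) = 31.6 × 4.646/7.346 = 20.0 V.

V_out ≈ 20.0 V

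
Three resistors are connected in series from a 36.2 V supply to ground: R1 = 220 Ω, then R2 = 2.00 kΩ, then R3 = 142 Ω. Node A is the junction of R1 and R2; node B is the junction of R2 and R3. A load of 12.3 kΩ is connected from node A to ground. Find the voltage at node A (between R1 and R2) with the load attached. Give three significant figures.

Below node A the series string R2+R3 = 2142 Ω sits in parallel with the 12300 Ω load: 1824 Ω.
V_A = 36.2 × 1824/(220 + 1824) = 32.3 V.

V ≈ 32.3 V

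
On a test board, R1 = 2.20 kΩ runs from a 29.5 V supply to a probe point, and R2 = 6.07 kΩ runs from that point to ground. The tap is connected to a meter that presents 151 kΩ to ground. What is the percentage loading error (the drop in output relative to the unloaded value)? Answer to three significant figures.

1.06 %

The divider's output (Thévenin) resistance is R1‖R2 = 1.615 kΩ.
Fractional drop under load = R_th/(R_th + R_L) = 1.615 / (1.615 + 151) = 0.01058.
So the output falls by 1.06 %.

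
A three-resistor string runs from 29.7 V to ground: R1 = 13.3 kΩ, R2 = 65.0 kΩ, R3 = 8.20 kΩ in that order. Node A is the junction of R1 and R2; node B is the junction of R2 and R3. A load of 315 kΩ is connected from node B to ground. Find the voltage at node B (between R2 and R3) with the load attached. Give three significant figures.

V ≈ 2.75 V

At node B, R3 is in parallel with the load: R3‖R_L = 7.992 kΩ.
Below node A the resistance is R2 + (R3‖R_L) = 72.99 kΩ, so V_A = 29.7 × 72.99/86.29 = 25.12 V.
Then V_B = V_A × (R3‖R_L)/(R2 + R3‖R_L) = 25.12 × 7.992/72.99 = 2.75 V.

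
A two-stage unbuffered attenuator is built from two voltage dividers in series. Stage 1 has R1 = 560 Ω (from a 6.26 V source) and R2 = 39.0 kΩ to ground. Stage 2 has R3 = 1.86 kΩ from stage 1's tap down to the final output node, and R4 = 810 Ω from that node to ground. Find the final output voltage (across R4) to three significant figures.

V_out ≈ 1.55 V

Stage 2 presents R3+R4 = 2670 Ω as a load on stage 1's tap.
Stage 1's lower leg becomes R2‖(R3+R4) = 2499 Ω, so V_mid = 6.26 × 2499/3059 = 5.114 V.
Stage 2 is itself unloaded: V_out = V_mid × R4/(R3+R4) = 5.114 × 810/2670 = 1.55 V.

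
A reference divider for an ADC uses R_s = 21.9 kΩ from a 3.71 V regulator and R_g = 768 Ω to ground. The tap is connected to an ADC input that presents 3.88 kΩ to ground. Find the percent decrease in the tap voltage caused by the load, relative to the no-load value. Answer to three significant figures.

16.1 %

The divider's output (Thévenin) resistance is R_s‖R_g = 742.0 Ω.
Fractional drop under load = R_th/(R_th + R_L) = 742.0 / (742.0 + 3880) = 0.1605.
So the output falls by 16.1 %.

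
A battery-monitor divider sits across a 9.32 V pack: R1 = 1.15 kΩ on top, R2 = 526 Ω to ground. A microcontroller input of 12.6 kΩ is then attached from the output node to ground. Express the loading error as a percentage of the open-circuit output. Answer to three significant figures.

The divider's output (Thévenin) resistance is R1‖R2 = 360.9 Ω.
Fractional drop under load = R_th/(R_th + R_L) = 360.9 / (360.9 + 12600) = 0.02785.
So the output falls by 2.78 %.

2.78 %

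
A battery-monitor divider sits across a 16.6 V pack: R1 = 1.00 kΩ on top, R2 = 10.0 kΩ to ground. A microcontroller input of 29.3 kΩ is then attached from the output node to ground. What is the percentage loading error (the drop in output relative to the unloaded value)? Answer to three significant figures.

3.01 %

The divider's output (Thévenin) resistance is R1‖R2 = 0.9091 kΩ.
Fractional drop under load = R_th/(R_th + R_L) = 0.9091 / (0.9091 + 29.3) = 0.03009.
So the output falls by 3.01 %.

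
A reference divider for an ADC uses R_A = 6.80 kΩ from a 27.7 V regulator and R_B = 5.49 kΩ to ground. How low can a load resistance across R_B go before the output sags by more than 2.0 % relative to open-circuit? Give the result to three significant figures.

Output resistance R_th = R_A‖R_B = (6.80 × 5.49)/12.29 = 3.038 kΩ.
The fractional drop is R_th/(R_th + R_L); requiring this ≤ 0.0200 gives R_L ≥ R_th(1/0.0200 − 1) = 3.038 × 49.00 = 149 kΩ.

R_L(min) ≈ 149 kΩ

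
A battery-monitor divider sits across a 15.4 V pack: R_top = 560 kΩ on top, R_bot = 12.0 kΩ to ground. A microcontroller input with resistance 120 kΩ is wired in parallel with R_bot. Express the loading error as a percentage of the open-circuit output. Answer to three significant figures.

8.92 %

The divider's output (Thévenin) resistance is R_top‖R_bot = 11.75 kΩ.
Fractional drop under load = R_th/(R_th + R_L) = 11.75 / (11.75 + 120) = 0.08917.
So the output falls by 8.92 %.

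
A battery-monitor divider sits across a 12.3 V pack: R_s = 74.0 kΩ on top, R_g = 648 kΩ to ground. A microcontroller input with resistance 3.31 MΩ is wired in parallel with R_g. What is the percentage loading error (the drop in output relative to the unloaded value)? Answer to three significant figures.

The divider's output (Thévenin) resistance is R_s‖R_g = 66.42 kΩ.
Fractional drop under load = R_th/(R_th + R_L) = 66.42 / (66.42 + 3310) = 0.01967.
So the output falls by 1.97 %.

1.97 %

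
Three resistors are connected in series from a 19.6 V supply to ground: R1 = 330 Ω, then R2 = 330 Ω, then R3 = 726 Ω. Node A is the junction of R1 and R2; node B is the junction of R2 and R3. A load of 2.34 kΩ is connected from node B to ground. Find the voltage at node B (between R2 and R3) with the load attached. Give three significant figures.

V ≈ 8.95 V

At node B, R3 is in parallel with the load: R3‖R_L = 554.1 Ω.
Below node A the resistance is R2 + (R3‖R_L) = 884.1 Ω, so V_A = 19.6 × 884.1/1214 = 14.27 V.
Then V_B = V_A × (R3‖R_L)/(R2 + R3‖R_L) = 14.27 × 554.1/884.1 = 8.95 V.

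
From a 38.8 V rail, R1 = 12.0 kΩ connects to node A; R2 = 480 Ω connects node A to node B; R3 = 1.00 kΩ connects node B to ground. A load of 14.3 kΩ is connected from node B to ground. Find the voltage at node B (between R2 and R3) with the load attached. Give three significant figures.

V ≈ 2.70 V

At node B, R3 is in parallel with the load: R3‖R_L = 934.6 Ω.
Below node A the resistance is R2 + (R3‖R_L) = 1415 Ω, so V_A = 38.8 × 1415/13410 = 4.092 V.
Then V_B = V_A × (R3‖R_L)/(R2 + R3‖R_L) = 4.092 × 934.6/1415 = 2.70 V.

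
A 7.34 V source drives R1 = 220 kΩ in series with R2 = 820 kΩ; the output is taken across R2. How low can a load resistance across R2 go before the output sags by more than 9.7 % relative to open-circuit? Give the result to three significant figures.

Output resistance R_th = R1‖R2 = (220 × 820)/1040 = 173.5 kΩ.
The fractional drop is R_th/(R_th + R_L); requiring this ≤ 0.0970 gives R_L ≥ R_th(1/0.0970 − 1) = 173.5 × 9.309 = 1.61 MΩ.

R_L(min) ≈ 1.61 MΩ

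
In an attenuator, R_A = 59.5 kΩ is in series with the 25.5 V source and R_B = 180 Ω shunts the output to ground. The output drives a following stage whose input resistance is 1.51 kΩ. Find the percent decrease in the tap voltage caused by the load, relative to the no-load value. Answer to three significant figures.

The divider's output (Thévenin) resistance is R_A‖R_B = 179.5 Ω.
Fractional drop under load = R_th/(R_th + R_L) = 179.5 / (179.5 + 1510) = 0.1062.
So the output falls by 10.6 %.

10.6 %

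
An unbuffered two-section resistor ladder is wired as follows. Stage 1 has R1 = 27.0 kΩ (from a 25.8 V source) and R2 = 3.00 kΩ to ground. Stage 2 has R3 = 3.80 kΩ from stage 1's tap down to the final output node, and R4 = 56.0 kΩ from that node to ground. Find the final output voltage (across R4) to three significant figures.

Stage 2 presents R3+R4 = 59.80 kΩ as a load on stage 1's tap.
Stage 1's lower leg becomes R2‖(R3+R4) = 2.857 kΩ, so V_mid = 25.8 × 2.857/29.86 = 2.469 V.
Stage 2 is itself unloaded: V_out = V_mid × R4/(R3+R4) = 2.469 × 56.0/59.80 = 2.31 V.

V_out ≈ 2.31 V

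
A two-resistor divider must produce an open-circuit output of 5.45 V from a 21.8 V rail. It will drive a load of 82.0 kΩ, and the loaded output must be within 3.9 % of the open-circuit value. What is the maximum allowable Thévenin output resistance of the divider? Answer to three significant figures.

R_th ≤ 3.33 kΩ

Loading drop = R_th/(R_th + R_L) ≤ 0.0390, so R_th ≤ R_L · ε/(1−ε) = 82.0 kΩ × 0.0390/0.9610 = 3.33 kΩ.
(Any R1, R2 with R2/(R1+R2) = 0.250 and R1‖R2 ≤ 3.33 kΩ will meet the spec.)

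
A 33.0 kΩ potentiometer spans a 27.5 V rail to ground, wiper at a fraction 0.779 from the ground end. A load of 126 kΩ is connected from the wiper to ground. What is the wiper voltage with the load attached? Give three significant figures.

V ≈ 20.5 V

The wiper splits the pot into (1−α)R = 7.293 kΩ above and αR = 25.71 kΩ below.
Lower section ‖ load = 21.35 kΩ.
V_wiper = 27.5 × 21.35/(7.293 + 21.35) = 20.5 V.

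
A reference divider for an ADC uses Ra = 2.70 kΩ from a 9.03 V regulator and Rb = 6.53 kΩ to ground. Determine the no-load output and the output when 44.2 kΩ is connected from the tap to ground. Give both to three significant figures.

Unloaded: 6.39 V; loaded: 6.12 V

Open-circuit: V = 9.03 × 6.53/(2.70 + 6.53) = 6.39 V.
With the load, Rb becomes Rb‖R_L = 5.689 kΩ, so V = 9.03 × 5.689/8.389 = 6.12 V.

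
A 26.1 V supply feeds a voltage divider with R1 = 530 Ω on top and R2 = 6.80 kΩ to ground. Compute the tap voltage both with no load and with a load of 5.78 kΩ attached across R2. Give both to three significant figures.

Open-circuit: V = 26.1 × 6800/(530 + 6800) = 24.2 V.
With the load, R2 becomes R2‖R_L = 3124 Ω, so V = 26.1 × 3124/3654 = 22.3 V.

Unloaded: 24.2 V; loaded: 22.3 V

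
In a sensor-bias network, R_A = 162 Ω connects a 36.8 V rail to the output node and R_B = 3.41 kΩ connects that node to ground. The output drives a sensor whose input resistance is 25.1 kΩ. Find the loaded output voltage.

The load sits in parallel with R_B: R_B‖R_L = (3410 × 25100) / (3410 + 25100) = 3002 Ω.
V_out = 36.8 × 3002 / (162 + 3002) = 36.8 × 3002/3164 = 34.9 V.

V_out ≈ 34.9 V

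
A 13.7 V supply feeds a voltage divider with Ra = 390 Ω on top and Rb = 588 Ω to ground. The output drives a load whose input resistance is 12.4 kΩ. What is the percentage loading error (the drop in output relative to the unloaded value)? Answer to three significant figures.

1.86 %

The divider's output (Thévenin) resistance is Ra‖Rb = 234.5 Ω.
Fractional drop under load = R_th/(R_th + R_L) = 234.5 / (234.5 + 12400) = 0.01856.
So the output falls by 1.86 %.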